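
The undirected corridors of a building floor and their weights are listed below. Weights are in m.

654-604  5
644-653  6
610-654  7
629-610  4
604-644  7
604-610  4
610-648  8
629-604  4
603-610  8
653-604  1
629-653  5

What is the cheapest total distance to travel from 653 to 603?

13 m

Compare a few routes:
653 → 604 → 629 → 610 → 603: 1+4+4+8 = 17
653 → 604 → 610 → 603: 1+4+8 = 13
The minimum is 13 m via 653 → 604 → 610 → 603.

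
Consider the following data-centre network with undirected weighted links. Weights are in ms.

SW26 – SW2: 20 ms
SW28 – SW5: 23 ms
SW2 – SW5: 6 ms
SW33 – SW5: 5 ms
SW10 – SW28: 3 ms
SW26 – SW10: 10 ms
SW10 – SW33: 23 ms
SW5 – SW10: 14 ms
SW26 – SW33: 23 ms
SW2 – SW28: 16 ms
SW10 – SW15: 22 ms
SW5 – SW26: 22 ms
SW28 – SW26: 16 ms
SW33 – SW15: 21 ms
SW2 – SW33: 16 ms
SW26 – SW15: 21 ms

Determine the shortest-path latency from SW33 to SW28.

22 ms

Enumerating some paths:
SW33 → SW5 → SW2 → SW28: 5+6+16 = 27
SW33 → SW10 → SW28: 23+3 = 26
SW33 → SW5 → SW10 → SW28: 5+14+3 = 22
SW33 → SW5 → SW28: 5+23 = 28
The minimum is 22 ms via SW33 → SW5 → SW10 → SW28.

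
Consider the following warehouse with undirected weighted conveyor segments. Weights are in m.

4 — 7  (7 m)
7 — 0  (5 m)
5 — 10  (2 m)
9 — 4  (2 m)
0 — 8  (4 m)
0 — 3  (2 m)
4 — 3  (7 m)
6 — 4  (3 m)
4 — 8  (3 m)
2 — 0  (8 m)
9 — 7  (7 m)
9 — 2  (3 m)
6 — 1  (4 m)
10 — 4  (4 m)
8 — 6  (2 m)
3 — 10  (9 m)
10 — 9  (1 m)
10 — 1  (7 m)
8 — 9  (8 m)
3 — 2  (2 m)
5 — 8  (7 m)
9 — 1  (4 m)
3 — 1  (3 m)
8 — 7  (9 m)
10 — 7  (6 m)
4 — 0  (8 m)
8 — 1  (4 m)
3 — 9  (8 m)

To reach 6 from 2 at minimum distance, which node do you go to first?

Enumerating some paths:
2 → 3 → 0 → 8 → 6: 2+2+4+2 = 10
2 → 9 → 4 → 8 → 6: 3+2+3+2 = 10
2 → 9 → 4 → 6: 3+2+3 = 8
2 → 3 → 1 → 6: 2+3+4 = 9
The minimum is 8 m via 2 → 9 → 4 → 6.
So from 2 the first move is to 9.

9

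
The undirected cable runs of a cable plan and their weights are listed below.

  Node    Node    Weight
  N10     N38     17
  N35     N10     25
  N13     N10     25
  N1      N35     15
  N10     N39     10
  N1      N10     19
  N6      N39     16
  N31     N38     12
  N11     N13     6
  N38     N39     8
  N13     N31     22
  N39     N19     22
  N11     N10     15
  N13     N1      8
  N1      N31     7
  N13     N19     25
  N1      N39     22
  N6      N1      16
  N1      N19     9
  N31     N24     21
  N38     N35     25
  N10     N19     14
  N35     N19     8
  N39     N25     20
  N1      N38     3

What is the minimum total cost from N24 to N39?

39

Settle nodes by increasing distance from N24:
N24: 0
N31: 21  (via N24)
N1: 28  (via N31)
N38: 31  (via N1)
N13: 36  (via N1)
N19: 37  (via N1)
N39: 39  (via N38)
Shortest route: N24–N31–N1–N38–N39 = 39.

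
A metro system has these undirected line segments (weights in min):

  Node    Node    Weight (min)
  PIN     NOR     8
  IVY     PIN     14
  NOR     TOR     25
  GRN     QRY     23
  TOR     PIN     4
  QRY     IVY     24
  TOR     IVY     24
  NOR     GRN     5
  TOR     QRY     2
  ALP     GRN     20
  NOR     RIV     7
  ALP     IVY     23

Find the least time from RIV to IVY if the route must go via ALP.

55 min

Shortest RIV→ALP: RIV–NOR–GRN–ALP = 32
Shortest ALP→IVY: ALP–IVY = 23
Total via ALP: 32 + 23 = 55 min.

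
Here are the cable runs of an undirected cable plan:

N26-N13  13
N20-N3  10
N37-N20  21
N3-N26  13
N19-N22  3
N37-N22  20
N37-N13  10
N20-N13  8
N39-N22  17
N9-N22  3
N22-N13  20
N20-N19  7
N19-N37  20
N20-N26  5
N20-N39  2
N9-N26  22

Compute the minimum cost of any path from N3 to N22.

20

Enumerating some paths:
N3 → N26 → N20 → N19 → N22: 13+5+7+3 = 28
N3 → N20 → N19 → N22: 10+7+3 = 20
Cheapest is N3 → N20 → N19 → N22 at 20.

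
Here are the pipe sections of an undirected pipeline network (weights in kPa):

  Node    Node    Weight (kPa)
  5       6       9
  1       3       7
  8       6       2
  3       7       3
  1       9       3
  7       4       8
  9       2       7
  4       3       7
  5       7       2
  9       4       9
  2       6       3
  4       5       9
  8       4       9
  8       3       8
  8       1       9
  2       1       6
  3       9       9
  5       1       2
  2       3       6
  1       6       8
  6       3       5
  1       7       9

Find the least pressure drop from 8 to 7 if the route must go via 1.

13 kPa

Shortest 8→1: 8–1 = 9
Shortest 1→7: 1–5–7 = 4
Total via 1: 9 + 4 = 13 kPa.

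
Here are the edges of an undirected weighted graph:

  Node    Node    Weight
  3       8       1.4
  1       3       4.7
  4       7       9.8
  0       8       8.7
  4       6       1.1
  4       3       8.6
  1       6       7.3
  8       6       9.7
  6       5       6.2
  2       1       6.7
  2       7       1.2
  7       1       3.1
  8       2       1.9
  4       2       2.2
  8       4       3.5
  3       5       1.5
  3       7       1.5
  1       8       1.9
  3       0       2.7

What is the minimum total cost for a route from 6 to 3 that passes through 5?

Shortest 6→5: 6 → 5 = 6.2
Shortest 5→3: 5 → 3 = 1.5
Total via 5: 6.2 + 1.5 = 7.7.

7.7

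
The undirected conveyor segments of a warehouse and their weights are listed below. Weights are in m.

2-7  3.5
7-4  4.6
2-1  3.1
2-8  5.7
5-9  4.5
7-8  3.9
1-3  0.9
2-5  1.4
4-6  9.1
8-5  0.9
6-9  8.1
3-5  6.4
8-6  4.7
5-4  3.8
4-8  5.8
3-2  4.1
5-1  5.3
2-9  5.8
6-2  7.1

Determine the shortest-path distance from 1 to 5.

Shortest distances from 1:
1: 0
3: 0.9  (via 1)
2: 3.1  (via 1)
5: 4.5  (via 2)
Shortest route: 1–2–5 = 4.5 m.

4.5 m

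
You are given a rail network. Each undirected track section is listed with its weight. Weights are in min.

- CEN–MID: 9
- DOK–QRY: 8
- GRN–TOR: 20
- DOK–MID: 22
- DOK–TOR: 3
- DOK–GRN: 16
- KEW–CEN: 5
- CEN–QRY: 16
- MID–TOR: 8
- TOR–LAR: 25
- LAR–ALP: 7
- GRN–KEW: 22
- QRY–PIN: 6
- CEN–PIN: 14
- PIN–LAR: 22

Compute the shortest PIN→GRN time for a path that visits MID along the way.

Shortest PIN→MID: PIN → CEN → MID = 23
Best MID to GRN: MID → TOR → DOK → GRN costing 27
Total via MID: 23 + 27 = 50 min.

50 min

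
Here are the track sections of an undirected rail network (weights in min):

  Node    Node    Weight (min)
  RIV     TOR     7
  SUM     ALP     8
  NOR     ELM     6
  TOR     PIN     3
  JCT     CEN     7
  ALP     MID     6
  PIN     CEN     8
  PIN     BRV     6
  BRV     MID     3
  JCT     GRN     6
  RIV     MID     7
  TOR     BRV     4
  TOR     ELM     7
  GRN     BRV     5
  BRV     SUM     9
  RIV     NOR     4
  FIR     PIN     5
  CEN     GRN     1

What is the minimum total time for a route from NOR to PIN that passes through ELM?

16 min

Best NOR to ELM: NOR → ELM costing 6
Shortest ELM→PIN: ELM → TOR → PIN = 10
Total via ELM: 6 + 10 = 16 min.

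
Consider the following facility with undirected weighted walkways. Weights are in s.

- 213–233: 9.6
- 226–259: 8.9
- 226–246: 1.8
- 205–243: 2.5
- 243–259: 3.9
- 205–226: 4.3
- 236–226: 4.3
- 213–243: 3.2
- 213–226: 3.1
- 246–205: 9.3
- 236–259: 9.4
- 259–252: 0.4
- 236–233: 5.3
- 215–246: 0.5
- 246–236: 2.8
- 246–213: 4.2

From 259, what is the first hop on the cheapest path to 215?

Compare a few routes:
259–243–213–226–246–215: 3.9+3.2+3.1+1.8+0.5 = 12.5
259–243–213–246–215: 3.9+3.2+4.2+0.5 = 11.8
259–226–246–215: 8.9+1.8+0.5 = 11.2
The minimum is 11.2 s via 259–226–246–215.
So from 259 the first move is to 226.

226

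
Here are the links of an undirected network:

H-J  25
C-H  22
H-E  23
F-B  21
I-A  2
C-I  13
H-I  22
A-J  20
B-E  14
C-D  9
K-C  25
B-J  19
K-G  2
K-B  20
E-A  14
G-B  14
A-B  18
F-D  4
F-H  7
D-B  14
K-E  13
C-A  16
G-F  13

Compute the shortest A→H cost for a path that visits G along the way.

49

Shortest A→G: A → E → K → G = 29
Best G to H: G → F → H costing 20
Total via G: 29 + 20 = 49.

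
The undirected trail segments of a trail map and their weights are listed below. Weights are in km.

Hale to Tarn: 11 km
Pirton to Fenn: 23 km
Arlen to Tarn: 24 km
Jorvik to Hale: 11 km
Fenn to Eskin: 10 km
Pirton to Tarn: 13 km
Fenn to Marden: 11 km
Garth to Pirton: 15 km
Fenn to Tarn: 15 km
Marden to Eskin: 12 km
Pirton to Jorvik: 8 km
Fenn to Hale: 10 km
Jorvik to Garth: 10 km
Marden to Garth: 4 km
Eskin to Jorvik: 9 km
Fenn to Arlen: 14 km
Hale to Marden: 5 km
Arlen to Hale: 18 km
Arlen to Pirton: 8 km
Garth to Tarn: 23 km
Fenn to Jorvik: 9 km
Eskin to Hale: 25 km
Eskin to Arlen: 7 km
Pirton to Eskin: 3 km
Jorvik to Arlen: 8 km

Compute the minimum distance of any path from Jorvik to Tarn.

21 km

Candidate routes:
Jorvik–Pirton–Tarn: 8+13 = 21
Jorvik–Hale–Tarn: 11+11 = 22
Jorvik–Fenn–Tarn: 9+15 = 24
The minimum is 21 km via Jorvik–Pirton–Tarn.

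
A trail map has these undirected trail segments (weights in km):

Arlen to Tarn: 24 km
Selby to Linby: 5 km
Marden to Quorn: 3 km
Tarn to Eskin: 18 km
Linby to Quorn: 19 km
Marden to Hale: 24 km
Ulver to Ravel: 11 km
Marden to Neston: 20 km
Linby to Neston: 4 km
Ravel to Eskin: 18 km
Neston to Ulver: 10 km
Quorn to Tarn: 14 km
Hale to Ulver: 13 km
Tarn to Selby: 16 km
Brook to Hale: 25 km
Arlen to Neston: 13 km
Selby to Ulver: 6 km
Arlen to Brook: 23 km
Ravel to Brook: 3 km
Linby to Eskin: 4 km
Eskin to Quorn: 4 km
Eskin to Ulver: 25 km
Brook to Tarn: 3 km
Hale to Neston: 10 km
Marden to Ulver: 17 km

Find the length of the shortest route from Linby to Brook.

Settle nodes by increasing distance from Linby:
Linby: 0
Neston: 4  (via Linby)
Eskin: 4  (via Linby)
Selby: 5  (via Linby)
Quorn: 8  (via Eskin)
Ulver: 11  (via Selby)
Marden: 11  (via Quorn)
Hale: 14  (via Neston)
Arlen: 17  (via Neston)
Tarn: 21  (via Selby)
Ravel: 22  (via Eskin)
Brook: 24  (via Tarn)
Shortest route: Linby → Selby → Tarn → Brook = 24 km.

24 km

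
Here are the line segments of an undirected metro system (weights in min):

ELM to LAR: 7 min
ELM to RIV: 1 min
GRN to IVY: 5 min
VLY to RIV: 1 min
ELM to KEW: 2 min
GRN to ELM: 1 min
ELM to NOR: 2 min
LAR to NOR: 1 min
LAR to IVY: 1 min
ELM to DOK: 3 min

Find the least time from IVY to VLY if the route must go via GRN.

Shortest IVY→GRN: IVY → GRN = 5
Shortest GRN→VLY: GRN → ELM → RIV → VLY = 3
Total via GRN: 5 + 3 = 8 min.

8 min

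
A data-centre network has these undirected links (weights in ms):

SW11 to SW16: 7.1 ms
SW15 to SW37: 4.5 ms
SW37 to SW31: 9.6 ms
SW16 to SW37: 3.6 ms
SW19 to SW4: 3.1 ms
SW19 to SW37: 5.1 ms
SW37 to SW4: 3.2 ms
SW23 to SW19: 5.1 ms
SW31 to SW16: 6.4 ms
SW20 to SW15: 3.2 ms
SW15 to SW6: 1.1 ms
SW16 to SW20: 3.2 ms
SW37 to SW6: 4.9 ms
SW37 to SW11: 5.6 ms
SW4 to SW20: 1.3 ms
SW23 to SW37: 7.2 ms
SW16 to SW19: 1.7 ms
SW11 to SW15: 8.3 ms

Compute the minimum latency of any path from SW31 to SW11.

Enumerating some paths:
SW31 - SW16 - SW11: 6.4+7.1 = 13.5
SW31 - SW16 - SW37 - SW11: 6.4+3.6+5.6 = 15.6
SW31 - SW16 - SW19 - SW37 - SW11: 6.4+1.7+5.1+5.6 = 18.8
SW31 - SW37 - SW11: 9.6+5.6 = 15.2
Cheapest is SW31 - SW16 - SW11 at 13.5 ms.

13.5 ms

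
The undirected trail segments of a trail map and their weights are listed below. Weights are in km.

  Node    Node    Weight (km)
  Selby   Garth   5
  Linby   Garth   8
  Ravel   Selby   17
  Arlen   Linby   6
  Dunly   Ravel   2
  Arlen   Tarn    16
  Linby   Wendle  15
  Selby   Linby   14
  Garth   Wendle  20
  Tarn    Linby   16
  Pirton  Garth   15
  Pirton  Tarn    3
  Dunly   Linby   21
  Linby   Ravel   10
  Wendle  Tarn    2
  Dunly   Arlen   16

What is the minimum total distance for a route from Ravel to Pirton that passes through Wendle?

30 km

Shortest Ravel→Wendle: Ravel–Linby–Wendle = 25
Best Wendle to Pirton: Wendle–Tarn–Pirton costing 5
Total via Wendle: 25 + 5 = 30 km.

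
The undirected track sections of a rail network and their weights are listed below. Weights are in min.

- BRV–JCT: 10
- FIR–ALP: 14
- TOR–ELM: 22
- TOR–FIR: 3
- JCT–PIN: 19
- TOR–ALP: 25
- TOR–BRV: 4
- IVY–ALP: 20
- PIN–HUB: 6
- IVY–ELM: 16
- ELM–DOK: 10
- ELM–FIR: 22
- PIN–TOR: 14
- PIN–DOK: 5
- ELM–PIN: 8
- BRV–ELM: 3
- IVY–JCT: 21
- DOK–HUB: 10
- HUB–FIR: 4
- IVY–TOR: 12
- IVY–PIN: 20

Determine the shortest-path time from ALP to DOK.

28 min

Compare a few routes:
ALP–FIR–HUB–DOK: 14+4+10 = 28
ALP–FIR–HUB–PIN–DOK: 14+4+6+5 = 29
Cheapest is ALP–FIR–HUB–DOK at 28 min.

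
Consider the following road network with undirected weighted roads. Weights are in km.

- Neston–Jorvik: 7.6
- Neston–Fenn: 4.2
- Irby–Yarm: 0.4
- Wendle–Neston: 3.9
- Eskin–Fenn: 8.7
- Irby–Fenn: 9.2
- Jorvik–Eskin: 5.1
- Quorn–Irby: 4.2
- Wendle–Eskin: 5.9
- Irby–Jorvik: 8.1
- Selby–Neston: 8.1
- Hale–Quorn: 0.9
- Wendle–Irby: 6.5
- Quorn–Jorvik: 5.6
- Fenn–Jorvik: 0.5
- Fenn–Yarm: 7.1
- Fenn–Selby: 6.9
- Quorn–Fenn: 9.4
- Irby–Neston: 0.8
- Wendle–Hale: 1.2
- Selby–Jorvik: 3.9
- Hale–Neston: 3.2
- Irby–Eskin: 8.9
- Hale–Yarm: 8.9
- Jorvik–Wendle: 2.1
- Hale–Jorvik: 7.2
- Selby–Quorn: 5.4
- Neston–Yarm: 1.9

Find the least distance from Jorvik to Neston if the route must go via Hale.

Best Jorvik to Hale: Jorvik → Wendle → Hale costing 3.3
Best Hale to Neston: Hale → Neston costing 3.2
Total via Hale: 3.3 + 3.2 = 6.5 km.

6.5 km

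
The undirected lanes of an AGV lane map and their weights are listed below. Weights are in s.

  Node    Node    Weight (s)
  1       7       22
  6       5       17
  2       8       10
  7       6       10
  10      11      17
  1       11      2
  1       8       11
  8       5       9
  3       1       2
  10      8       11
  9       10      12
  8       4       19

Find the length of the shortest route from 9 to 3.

Running Dijkstra from 9:
9: 0
10: 12  (via 9)
8: 23  (via 10)
11: 29  (via 10)
1: 31  (via 11)
5: 32  (via 8)
2: 33  (via 8)
3: 33  (via 1)
Shortest route: 9 → 10 → 11 → 1 → 3 = 33 s.

33 s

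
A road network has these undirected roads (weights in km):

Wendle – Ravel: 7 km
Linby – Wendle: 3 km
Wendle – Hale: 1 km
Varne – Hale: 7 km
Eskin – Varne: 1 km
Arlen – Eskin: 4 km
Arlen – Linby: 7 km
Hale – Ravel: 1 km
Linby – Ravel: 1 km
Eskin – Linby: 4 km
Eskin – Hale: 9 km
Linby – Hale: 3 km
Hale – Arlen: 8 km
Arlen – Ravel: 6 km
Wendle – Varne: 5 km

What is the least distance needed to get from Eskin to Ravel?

Candidate routes:
Eskin - Linby - Ravel: 4+1 = 5
Eskin - Varne - Wendle - Hale - Ravel: 1+5+1+1 = 8
Cheapest is Eskin - Linby - Ravel at 5 km.

5 km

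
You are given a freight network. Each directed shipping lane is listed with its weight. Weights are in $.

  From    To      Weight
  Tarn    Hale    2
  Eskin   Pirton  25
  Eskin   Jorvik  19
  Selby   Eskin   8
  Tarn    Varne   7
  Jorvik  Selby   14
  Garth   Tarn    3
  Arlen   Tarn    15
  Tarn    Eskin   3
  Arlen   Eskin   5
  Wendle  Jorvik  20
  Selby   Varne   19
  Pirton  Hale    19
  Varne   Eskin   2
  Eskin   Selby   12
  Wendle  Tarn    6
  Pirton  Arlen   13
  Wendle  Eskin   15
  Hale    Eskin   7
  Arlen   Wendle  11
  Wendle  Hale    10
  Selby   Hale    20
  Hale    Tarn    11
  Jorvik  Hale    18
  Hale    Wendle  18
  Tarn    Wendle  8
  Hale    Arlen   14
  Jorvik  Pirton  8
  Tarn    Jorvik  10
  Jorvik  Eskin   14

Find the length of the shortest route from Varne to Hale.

$34

Shortest distances from Varne:
Varne: 0
Eskin: 2  (via Varne)
Selby: 14  (via Eskin)
Jorvik: 21  (via Eskin)
Pirton: 27  (via Eskin)
Hale: 34  (via Selby)
Shortest route: Varne–Eskin–Selby–Hale = $34.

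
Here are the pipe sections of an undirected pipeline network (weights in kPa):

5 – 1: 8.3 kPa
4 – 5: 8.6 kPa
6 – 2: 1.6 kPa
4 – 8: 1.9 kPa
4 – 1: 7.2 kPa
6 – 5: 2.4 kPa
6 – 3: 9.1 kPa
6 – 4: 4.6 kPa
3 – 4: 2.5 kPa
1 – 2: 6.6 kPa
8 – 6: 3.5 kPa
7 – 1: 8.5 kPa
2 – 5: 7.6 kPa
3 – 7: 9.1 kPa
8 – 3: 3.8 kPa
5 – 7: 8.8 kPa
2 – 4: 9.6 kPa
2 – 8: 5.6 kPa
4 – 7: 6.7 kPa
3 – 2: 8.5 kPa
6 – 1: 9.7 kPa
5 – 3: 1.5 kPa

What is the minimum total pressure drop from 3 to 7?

Running Dijkstra from 3:
3: 0
5: 1.5  (via 3)
4: 2.5  (via 3)
8: 3.8  (via 3)
6: 3.9  (via 5)
2: 5.5  (via 6)
7: 9.1  (via 3)
Shortest route: 3 → 7 = 9.1 kPa.

9.1 kPa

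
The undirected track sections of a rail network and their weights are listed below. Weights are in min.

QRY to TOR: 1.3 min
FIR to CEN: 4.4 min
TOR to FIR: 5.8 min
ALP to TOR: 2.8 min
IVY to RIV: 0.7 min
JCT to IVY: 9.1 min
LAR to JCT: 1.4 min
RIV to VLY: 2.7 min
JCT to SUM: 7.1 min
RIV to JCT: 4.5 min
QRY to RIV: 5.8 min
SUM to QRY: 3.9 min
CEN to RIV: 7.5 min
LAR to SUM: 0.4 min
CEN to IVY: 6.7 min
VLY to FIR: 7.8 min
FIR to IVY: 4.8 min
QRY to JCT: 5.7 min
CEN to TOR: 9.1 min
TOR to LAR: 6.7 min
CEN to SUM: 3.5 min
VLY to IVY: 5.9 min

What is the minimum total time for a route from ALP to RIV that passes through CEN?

18.9 min

Shortest ALP→CEN: ALP–TOR–QRY–SUM–CEN = 11.5
Best CEN to RIV: CEN–IVY–RIV costing 7.4
Total via CEN: 11.5 + 7.4 = 18.9 min.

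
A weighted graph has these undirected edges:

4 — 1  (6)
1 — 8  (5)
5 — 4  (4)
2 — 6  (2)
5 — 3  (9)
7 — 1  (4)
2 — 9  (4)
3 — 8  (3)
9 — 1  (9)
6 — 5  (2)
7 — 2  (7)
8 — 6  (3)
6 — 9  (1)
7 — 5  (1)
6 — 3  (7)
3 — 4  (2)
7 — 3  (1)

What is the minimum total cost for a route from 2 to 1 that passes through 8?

Best 2 to 8: 2–6–8 costing 5
Best 8 to 1: 8–1 costing 5
Total via 8: 5 + 5 = 10.

10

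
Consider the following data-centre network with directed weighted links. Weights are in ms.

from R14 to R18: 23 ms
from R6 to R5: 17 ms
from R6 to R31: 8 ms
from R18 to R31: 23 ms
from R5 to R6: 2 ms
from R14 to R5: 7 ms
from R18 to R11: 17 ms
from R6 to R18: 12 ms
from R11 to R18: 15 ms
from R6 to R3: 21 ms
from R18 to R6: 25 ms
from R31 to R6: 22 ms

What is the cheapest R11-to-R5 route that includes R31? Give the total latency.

Best R11 to R31: R11–R18–R31 costing 38
Best R31 to R5: R31–R6–R5 costing 39
Total via R31: 38 + 39 = 77 ms.

77 ms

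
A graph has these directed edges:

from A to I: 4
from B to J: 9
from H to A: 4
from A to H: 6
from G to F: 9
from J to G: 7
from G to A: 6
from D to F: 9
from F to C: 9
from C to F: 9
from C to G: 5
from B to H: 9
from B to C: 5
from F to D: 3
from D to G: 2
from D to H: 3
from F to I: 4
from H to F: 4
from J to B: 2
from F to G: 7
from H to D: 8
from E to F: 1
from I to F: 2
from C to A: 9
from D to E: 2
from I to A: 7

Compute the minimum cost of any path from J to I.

17

Compare a few routes:
J - B - H - A - I: 2+9+4+4 = 19
J - G - A - I: 7+6+4 = 17
The minimum is 17 via J - G - A - I.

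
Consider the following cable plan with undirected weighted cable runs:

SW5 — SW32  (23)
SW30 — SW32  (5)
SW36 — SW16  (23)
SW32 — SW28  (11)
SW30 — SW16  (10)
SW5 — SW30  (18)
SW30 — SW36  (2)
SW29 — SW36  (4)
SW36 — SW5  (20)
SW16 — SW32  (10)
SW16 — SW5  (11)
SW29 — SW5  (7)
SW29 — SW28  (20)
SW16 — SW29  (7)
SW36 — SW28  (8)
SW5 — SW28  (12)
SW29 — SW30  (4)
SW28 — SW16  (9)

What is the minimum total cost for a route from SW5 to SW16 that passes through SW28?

Shortest SW5→SW28: SW5 → SW28 = 12
Best SW28 to SW16: SW28 → SW16 costing 9
Total via SW28: 12 + 9 = 21.

21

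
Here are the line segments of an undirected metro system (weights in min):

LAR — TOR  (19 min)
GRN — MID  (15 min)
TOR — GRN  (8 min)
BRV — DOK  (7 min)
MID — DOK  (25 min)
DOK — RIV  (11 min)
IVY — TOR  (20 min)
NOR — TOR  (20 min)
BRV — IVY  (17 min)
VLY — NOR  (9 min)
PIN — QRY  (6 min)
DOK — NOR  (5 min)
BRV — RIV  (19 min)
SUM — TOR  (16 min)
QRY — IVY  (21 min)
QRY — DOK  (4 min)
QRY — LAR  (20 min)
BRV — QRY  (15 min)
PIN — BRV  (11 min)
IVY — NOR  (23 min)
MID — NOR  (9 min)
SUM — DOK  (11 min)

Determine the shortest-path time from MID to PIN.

24 min

Settle nodes by increasing distance from MID:
MID: 0
NOR: 9  (via MID)
DOK: 14  (via NOR)
GRN: 15  (via MID)
VLY: 18  (via NOR)
QRY: 18  (via DOK)
BRV: 21  (via DOK)
TOR: 23  (via GRN)
PIN: 24  (via QRY)
Shortest route: MID–NOR–DOK–QRY–PIN = 24 min.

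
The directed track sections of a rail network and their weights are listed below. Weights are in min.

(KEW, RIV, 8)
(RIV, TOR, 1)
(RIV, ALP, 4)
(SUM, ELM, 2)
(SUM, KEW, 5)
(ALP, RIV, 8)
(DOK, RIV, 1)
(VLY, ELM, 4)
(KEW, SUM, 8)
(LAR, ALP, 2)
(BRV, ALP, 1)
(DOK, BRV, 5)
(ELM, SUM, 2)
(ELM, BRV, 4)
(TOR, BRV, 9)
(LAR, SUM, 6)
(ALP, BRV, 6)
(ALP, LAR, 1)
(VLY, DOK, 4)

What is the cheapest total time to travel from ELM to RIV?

Running Dijkstra from ELM:
ELM: 0
SUM: 2  (via ELM)
BRV: 4  (via ELM)
ALP: 5  (via BRV)
LAR: 6  (via ALP)
KEW: 7  (via SUM)
RIV: 13  (via ALP)
Shortest route: ELM → BRV → ALP → RIV = 13 min.

13 min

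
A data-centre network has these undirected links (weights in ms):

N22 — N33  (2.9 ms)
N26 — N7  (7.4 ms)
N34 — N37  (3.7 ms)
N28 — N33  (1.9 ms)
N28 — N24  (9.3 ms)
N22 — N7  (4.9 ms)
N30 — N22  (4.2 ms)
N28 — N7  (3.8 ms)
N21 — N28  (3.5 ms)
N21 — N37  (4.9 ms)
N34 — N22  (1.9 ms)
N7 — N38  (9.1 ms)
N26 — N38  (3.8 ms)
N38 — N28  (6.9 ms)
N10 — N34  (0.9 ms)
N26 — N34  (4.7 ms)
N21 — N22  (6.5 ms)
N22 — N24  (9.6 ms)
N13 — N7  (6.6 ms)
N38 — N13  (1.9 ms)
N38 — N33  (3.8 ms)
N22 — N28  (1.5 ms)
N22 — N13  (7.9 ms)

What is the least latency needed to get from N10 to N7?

Compare a few routes:
N10 → N34 → N26 → N7: 0.9+4.7+7.4 = 13
N10 → N34 → N22 → N33 → N28 → N7: 0.9+1.9+2.9+1.9+3.8 = 11.4
N10 → N34 → N22 → N28 → N7: 0.9+1.9+1.5+3.8 = 8.1
N10 → N34 → N22 → N7: 0.9+1.9+4.9 = 7.7
The minimum is 7.7 ms via N10 → N34 → N22 → N7.

7.7 ms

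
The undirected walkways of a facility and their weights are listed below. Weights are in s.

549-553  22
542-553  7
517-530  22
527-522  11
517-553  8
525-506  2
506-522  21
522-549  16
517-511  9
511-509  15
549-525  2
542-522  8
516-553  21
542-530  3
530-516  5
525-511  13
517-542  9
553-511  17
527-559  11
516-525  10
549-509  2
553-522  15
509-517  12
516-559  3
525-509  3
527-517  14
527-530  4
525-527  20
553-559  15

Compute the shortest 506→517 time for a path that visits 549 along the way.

18 s

Shortest 506→549: 506 → 525 → 549 = 4
Best 549 to 517: 549 → 509 → 517 costing 14
Total via 549: 4 + 14 = 18 s.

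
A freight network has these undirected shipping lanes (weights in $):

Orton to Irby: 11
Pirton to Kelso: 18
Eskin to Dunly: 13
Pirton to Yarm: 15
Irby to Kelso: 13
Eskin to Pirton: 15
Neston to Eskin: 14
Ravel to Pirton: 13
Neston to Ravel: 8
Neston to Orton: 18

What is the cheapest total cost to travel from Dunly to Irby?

$56

Settle nodes by increasing distance from Dunly:
Dunly: 0
Eskin: 13  (via Dunly)
Neston: 27  (via Eskin)
Pirton: 28  (via Eskin)
Ravel: 35  (via Neston)
Yarm: 43  (via Pirton)
Orton: 45  (via Neston)
Kelso: 46  (via Pirton)
Irby: 56  (via Orton)
Shortest route: Dunly → Eskin → Neston → Orton → Irby = $56.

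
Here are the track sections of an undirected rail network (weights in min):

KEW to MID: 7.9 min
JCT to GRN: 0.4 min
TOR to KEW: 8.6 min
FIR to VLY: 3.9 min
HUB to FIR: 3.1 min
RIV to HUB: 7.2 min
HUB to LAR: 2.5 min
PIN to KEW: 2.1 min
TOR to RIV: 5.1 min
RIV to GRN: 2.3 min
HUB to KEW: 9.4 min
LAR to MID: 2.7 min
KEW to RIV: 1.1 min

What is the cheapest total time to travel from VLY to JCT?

16.9 min

Enumerating some paths:
VLY–FIR–HUB–KEW–TOR–RIV–GRN–JCT: 3.9+3.1+9.4+8.6+5.1+2.3+0.4 = 32.8
VLY–FIR–HUB–KEW–RIV–GRN–JCT: 3.9+3.1+9.4+1.1+2.3+0.4 = 20.2
VLY–FIR–HUB–RIV–GRN–JCT: 3.9+3.1+7.2+2.3+0.4 = 16.9
VLY–FIR–HUB–LAR–MID–KEW–RIV–GRN–JCT: 3.9+3.1+2.5+2.7+7.9+1.1+2.3+0.4 = 23.9
The minimum is 16.9 min via VLY–FIR–HUB–RIV–GRN–JCT.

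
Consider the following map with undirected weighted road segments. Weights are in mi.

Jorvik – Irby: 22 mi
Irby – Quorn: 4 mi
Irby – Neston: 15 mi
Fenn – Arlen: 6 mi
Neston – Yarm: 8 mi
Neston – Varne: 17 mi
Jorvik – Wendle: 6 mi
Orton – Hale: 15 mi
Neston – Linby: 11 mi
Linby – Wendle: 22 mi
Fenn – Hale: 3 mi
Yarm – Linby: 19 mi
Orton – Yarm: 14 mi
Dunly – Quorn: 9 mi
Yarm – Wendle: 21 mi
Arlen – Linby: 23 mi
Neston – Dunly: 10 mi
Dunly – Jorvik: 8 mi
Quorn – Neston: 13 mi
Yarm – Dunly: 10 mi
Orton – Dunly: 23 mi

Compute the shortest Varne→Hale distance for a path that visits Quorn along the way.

Shortest Varne→Quorn: Varne–Neston–Quorn = 30
Best Quorn to Hale: Quorn–Dunly–Orton–Hale costing 47
Total via Quorn: 30 + 47 = 77 mi.

77 mi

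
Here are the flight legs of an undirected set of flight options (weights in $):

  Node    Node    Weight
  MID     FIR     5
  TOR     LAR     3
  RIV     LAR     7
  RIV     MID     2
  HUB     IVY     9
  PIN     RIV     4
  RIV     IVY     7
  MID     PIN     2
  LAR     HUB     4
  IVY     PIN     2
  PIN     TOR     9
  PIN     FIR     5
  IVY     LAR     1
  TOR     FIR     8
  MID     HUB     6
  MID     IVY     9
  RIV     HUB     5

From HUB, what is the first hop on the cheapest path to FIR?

MID

Compare a few routes:
HUB–MID–FIR: 6+5 = 11
HUB–LAR–IVY–PIN–FIR: 4+1+2+5 = 12
HUB–RIV–MID–FIR: 5+2+5 = 12
Cheapest is HUB–MID–FIR at $11.
So from HUB the first move is to MID.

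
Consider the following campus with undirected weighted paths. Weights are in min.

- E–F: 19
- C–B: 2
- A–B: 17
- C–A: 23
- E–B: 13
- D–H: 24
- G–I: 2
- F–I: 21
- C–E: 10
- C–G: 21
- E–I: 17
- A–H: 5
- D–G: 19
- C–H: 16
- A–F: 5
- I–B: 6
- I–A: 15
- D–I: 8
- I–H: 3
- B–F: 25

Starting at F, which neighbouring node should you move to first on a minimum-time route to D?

A

Candidate routes:
F - I - D: 21+8 = 29
F - A - H - I - G - D: 5+5+3+2+19 = 34
F - A - I - D: 5+15+8 = 28
F - A - H - I - D: 5+5+3+8 = 21
Cheapest is F - A - H - I - D at 21 min.
So from F the first move is to A.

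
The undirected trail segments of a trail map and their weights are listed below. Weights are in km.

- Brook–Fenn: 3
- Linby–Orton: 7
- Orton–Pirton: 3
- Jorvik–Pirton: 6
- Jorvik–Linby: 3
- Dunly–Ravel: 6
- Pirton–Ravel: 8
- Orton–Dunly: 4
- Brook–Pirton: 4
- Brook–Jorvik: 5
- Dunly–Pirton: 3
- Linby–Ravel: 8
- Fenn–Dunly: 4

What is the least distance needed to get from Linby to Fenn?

11 km

Settle nodes by increasing distance from Linby:
Linby: 0
Jorvik: 3  (via Linby)
Orton: 7  (via Linby)
Ravel: 8  (via Linby)
Brook: 8  (via Jorvik)
Pirton: 9  (via Jorvik)
Fenn: 11  (via Brook)
Shortest route: Linby → Jorvik → Brook → Fenn = 11 km.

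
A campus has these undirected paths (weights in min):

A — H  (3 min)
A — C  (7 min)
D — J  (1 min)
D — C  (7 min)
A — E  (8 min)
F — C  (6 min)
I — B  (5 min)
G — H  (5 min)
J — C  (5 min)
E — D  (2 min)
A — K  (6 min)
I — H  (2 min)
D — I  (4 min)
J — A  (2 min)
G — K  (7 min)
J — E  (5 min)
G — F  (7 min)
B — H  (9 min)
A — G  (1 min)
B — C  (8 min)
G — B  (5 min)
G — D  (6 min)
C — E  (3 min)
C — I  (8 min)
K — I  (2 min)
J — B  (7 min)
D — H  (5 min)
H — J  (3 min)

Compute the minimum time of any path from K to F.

14 min

Compare a few routes:
K - I - H - G - F: 2+2+5+7 = 16
K - G - F: 7+7 = 14
K - I - H - A - G - F: 2+2+3+1+7 = 15
K - I - C - F: 2+8+6 = 16
Cheapest is K - G - F at 14 min.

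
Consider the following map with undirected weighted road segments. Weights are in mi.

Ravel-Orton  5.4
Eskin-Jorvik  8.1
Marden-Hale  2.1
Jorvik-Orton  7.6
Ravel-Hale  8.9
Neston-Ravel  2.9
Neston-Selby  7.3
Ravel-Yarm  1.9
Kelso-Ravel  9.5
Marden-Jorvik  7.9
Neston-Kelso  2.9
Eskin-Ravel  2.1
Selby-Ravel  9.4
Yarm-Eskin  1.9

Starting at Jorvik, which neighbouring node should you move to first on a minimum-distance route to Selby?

Compare a few routes:
Jorvik - Eskin - Ravel - Neston - Selby: 8.1+2.1+2.9+7.3 = 20.4
Jorvik - Eskin - Ravel - Selby: 8.1+2.1+9.4 = 19.6
Jorvik - Eskin - Yarm - Ravel - Selby: 8.1+1.9+1.9+9.4 = 21.3
Cheapest is Jorvik - Eskin - Ravel - Selby at 19.6 mi.
So from Jorvik the first move is to Eskin.

Eskin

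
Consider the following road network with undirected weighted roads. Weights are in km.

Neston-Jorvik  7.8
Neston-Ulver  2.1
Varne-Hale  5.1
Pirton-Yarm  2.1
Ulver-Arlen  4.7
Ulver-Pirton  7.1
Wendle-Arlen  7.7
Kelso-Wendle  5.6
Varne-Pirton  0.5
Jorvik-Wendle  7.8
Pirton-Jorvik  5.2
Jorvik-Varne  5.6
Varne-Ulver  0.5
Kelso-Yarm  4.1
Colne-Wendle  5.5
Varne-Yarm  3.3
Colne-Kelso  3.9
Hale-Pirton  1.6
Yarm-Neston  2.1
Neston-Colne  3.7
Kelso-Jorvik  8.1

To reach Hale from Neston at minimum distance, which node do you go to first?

Enumerating some paths:
Neston → Ulver → Varne → Pirton → Hale: 2.1+0.5+0.5+1.6 = 4.7
Neston → Yarm → Pirton → Hale: 2.1+2.1+1.6 = 5.8
Cheapest is Neston → Ulver → Varne → Pirton → Hale at 4.7 km.
So from Neston the first move is to Ulver.

Ulver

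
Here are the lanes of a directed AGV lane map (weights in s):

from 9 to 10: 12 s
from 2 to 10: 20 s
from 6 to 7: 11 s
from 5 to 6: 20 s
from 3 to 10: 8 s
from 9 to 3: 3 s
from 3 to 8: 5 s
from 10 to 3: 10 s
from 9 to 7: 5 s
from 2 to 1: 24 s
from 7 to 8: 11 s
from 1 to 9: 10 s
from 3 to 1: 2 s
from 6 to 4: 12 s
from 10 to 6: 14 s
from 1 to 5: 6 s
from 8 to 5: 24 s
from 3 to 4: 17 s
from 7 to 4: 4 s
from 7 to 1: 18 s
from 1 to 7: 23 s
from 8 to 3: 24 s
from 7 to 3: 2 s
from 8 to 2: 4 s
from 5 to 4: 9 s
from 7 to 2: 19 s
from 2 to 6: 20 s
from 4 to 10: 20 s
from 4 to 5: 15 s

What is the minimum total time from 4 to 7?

Running Dijkstra from 4:
4: 0
5: 15  (via 4)
10: 20  (via 4)
3: 30  (via 10)
1: 32  (via 3)
6: 34  (via 10)
8: 35  (via 3)
2: 39  (via 8)
9: 42  (via 1)
7: 45  (via 6)
Shortest route: 4–10–6–7 = 45 s.

45 s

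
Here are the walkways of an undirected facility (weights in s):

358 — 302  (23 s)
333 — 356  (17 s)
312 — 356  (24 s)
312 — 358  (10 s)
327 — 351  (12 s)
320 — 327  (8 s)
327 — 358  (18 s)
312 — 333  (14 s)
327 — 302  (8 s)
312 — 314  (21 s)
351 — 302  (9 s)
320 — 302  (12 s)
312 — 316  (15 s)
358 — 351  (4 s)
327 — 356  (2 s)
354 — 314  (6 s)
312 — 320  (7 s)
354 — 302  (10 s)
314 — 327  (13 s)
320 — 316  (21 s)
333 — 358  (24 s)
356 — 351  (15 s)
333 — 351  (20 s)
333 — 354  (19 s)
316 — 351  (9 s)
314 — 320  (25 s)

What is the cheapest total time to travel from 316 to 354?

Enumerating some paths:
316 - 312 - 314 - 354: 15+21+6 = 42
316 - 351 - 302 - 354: 9+9+10 = 28
316 - 351 - 327 - 314 - 354: 9+12+13+6 = 40
316 - 351 - 327 - 302 - 354: 9+12+8+10 = 39
The minimum is 28 s via 316 - 351 - 302 - 354.

28 s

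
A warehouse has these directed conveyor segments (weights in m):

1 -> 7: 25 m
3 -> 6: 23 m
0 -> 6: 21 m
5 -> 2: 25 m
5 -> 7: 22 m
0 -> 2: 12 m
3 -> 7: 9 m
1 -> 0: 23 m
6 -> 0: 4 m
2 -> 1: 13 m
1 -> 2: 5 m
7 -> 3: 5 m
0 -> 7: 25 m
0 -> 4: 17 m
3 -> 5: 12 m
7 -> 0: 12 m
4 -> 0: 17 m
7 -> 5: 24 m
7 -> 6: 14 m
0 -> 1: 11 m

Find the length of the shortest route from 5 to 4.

51 m

Compare a few routes:
5 → 7 → 6 → 0 → 4: 22+14+4+17 = 57
5 → 7 → 0 → 4: 22+12+17 = 51
Cheapest is 5 → 7 → 0 → 4 at 51 m.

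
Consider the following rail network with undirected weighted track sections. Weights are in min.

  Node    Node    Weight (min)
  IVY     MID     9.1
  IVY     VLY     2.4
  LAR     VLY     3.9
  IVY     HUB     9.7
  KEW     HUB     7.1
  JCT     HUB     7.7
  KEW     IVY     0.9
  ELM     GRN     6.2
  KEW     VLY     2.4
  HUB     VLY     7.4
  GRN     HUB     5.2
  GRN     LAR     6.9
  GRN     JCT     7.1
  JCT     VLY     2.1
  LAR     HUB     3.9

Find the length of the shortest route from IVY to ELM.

Compare a few routes:
IVY → KEW → VLY → JCT → GRN → ELM: 0.9+2.4+2.1+7.1+6.2 = 18.7
IVY → VLY → JCT → GRN → ELM: 2.4+2.1+7.1+6.2 = 17.8
IVY → KEW → HUB → GRN → ELM: 0.9+7.1+5.2+6.2 = 19.4
The minimum is 17.8 min via IVY → VLY → JCT → GRN → ELM.

17.8 min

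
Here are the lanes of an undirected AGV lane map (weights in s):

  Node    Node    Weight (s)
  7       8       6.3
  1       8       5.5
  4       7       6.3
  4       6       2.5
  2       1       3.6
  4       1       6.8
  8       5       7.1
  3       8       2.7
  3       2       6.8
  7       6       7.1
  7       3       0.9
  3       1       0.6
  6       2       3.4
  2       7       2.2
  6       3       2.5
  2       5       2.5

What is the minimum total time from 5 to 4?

Compare a few routes:
5 - 2 - 6 - 4: 2.5+3.4+2.5 = 8.4
5 - 2 - 7 - 3 - 6 - 4: 2.5+2.2+0.9+2.5+2.5 = 10.6
Cheapest is 5 - 2 - 6 - 4 at 8.4 s.

8.4 s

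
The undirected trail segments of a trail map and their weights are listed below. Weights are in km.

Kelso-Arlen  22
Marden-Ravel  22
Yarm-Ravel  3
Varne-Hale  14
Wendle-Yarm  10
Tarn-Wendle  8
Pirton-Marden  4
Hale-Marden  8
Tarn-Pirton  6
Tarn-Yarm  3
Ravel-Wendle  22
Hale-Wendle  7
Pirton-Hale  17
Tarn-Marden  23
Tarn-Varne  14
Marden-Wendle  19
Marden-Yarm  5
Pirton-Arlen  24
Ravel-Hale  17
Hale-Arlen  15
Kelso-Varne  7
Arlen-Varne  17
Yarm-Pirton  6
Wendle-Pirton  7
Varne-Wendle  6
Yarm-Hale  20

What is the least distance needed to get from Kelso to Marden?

Compare a few routes:
Kelso → Varne → Wendle → Pirton → Marden: 7+6+7+4 = 24
Kelso → Varne → Tarn → Yarm → Marden: 7+14+3+5 = 29
Kelso → Varne → Wendle → Yarm → Marden: 7+6+10+5 = 28
Kelso → Varne → Wendle → Hale → Marden: 7+6+7+8 = 28
The minimum is 24 km via Kelso → Varne → Wendle → Pirton → Marden.

24 km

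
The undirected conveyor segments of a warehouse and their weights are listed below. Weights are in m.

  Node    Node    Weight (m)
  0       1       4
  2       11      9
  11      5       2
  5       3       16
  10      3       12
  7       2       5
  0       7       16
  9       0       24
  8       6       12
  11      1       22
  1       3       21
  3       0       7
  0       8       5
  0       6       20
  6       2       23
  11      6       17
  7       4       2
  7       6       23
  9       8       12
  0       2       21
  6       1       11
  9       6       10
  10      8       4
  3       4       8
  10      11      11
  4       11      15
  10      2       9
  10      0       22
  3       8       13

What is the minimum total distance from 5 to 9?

Shortest distances from 5:
5: 0
11: 2  (via 5)
2: 11  (via 11)
10: 13  (via 11)
3: 16  (via 5)
7: 16  (via 2)
4: 17  (via 11)
8: 17  (via 10)
6: 19  (via 11)
0: 22  (via 8)
1: 24  (via 11)
9: 29  (via 8)
Shortest route: 5–11–10–8–9 = 29 m.

29 m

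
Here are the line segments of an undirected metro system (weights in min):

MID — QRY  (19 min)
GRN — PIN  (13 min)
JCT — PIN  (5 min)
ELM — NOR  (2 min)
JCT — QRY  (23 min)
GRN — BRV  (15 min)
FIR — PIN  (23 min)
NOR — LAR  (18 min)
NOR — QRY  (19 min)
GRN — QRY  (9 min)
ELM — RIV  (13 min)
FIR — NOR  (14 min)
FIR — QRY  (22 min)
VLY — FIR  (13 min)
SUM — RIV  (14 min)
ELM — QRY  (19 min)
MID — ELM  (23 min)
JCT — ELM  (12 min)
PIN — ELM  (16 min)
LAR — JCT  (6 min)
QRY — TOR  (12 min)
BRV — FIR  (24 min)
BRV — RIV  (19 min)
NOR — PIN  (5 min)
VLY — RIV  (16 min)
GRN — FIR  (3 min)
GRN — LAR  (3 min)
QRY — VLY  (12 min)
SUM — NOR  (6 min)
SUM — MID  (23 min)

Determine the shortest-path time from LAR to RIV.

Compare a few routes:
LAR → GRN → FIR → NOR → ELM → RIV: 3+3+14+2+13 = 35
LAR → NOR → ELM → RIV: 18+2+13 = 33
LAR → JCT → ELM → RIV: 6+12+13 = 31
Cheapest is LAR → JCT → ELM → RIV at 31 min.

31 min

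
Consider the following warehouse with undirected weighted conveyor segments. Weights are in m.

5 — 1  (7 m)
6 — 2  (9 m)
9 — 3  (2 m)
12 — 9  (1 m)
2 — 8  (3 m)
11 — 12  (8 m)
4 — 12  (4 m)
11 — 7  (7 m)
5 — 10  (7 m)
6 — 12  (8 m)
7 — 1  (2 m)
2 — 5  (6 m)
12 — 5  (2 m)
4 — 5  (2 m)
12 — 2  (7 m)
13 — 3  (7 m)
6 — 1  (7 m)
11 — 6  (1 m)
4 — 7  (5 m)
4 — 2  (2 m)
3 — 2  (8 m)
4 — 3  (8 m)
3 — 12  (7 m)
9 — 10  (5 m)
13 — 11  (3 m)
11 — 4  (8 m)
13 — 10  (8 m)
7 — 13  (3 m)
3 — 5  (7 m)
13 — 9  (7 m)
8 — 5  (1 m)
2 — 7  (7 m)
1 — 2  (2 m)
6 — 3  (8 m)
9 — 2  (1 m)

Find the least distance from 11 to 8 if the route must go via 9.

13 m

Best 11 to 9: 11–12–9 costing 9
Shortest 9→8: 9–2–8 = 4
Total via 9: 9 + 4 = 13 m.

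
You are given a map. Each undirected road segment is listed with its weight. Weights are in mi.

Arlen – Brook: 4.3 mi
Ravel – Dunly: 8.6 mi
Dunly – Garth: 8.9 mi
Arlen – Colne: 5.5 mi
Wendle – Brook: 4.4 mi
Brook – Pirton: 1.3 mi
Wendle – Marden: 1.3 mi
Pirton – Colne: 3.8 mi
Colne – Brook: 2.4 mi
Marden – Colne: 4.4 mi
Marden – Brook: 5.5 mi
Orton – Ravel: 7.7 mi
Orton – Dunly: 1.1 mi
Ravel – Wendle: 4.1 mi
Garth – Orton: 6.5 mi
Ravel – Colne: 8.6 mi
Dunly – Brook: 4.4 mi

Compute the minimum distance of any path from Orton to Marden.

11 mi

Settle nodes by increasing distance from Orton:
Orton: 0
Dunly: 1.1  (via Orton)
Brook: 5.5  (via Dunly)
Garth: 6.5  (via Orton)
Pirton: 6.8  (via Brook)
Ravel: 7.7  (via Orton)
Colne: 7.9  (via Brook)
Arlen: 9.8  (via Brook)
Wendle: 9.9  (via Brook)
Marden: 11  (via Brook)
Shortest route: Orton → Dunly → Brook → Marden = 11 mi.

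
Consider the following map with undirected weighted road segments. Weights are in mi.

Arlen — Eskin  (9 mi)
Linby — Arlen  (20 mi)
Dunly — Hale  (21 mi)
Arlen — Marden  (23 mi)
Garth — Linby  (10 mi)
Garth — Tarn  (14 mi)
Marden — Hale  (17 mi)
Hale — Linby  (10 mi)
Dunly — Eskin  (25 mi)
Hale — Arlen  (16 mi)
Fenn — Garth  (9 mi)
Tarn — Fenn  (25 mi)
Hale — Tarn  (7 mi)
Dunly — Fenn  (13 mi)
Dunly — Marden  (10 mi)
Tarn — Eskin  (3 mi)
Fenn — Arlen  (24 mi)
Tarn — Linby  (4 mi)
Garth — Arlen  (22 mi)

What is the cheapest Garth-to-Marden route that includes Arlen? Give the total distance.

45 mi

Best Garth to Arlen: Garth–Arlen costing 22
Shortest Arlen→Marden: Arlen–Marden = 23
Total via Arlen: 22 + 23 = 45 mi.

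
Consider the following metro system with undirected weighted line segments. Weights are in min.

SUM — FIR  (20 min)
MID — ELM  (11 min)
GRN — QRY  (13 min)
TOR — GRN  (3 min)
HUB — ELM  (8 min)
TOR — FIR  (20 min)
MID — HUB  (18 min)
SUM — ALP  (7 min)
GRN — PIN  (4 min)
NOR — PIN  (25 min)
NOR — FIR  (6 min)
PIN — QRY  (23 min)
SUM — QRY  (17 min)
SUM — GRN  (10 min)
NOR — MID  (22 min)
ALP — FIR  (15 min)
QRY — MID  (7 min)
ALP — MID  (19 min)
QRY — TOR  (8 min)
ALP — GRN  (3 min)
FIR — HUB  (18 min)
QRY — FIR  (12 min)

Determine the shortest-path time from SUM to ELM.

Shortest distances from SUM:
SUM: 0
ALP: 7  (via SUM)
GRN: 10  (via SUM)
TOR: 13  (via GRN)
PIN: 14  (via GRN)
QRY: 17  (via SUM)
FIR: 20  (via SUM)
MID: 24  (via QRY)
NOR: 26  (via FIR)
ELM: 35  (via MID)
Shortest route: SUM–QRY–MID–ELM = 35 min.

35 min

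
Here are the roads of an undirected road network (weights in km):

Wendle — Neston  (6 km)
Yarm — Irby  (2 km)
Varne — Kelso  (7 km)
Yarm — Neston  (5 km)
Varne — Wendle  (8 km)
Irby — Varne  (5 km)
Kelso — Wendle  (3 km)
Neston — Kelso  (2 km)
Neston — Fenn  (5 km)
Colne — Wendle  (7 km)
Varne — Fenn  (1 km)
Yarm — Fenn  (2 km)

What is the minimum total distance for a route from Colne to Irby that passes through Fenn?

Best Colne to Fenn: Colne–Wendle–Varne–Fenn costing 16
Best Fenn to Irby: Fenn–Yarm–Irby costing 4
Total via Fenn: 16 + 4 = 20 km.

20 km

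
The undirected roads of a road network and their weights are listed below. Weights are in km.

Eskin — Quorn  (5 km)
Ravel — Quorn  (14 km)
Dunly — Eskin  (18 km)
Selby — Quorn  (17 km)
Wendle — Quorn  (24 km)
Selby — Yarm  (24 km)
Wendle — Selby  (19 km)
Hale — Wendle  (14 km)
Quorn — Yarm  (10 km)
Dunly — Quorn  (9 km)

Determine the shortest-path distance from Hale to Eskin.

43 km

Shortest distances from Hale:
Hale: 0
Wendle: 14  (via Hale)
Selby: 33  (via Wendle)
Quorn: 38  (via Wendle)
Eskin: 43  (via Quorn)
Shortest route: Hale → Wendle → Quorn → Eskin = 43 km.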